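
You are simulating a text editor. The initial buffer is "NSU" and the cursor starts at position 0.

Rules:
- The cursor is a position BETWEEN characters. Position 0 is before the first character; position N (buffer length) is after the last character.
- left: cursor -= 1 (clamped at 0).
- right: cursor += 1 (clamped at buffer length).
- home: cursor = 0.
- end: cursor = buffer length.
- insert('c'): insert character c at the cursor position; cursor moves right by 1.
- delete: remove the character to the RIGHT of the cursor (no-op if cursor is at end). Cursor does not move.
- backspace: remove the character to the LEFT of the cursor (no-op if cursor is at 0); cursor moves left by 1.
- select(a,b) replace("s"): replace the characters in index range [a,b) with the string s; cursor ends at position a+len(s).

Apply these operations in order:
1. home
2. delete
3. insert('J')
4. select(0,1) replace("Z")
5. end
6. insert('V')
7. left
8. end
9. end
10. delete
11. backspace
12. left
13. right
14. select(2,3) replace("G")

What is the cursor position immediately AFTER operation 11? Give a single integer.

Answer: 3

Derivation:
After op 1 (home): buf='NSU' cursor=0
After op 2 (delete): buf='SU' cursor=0
After op 3 (insert('J')): buf='JSU' cursor=1
After op 4 (select(0,1) replace("Z")): buf='ZSU' cursor=1
After op 5 (end): buf='ZSU' cursor=3
After op 6 (insert('V')): buf='ZSUV' cursor=4
After op 7 (left): buf='ZSUV' cursor=3
After op 8 (end): buf='ZSUV' cursor=4
After op 9 (end): buf='ZSUV' cursor=4
After op 10 (delete): buf='ZSUV' cursor=4
After op 11 (backspace): buf='ZSU' cursor=3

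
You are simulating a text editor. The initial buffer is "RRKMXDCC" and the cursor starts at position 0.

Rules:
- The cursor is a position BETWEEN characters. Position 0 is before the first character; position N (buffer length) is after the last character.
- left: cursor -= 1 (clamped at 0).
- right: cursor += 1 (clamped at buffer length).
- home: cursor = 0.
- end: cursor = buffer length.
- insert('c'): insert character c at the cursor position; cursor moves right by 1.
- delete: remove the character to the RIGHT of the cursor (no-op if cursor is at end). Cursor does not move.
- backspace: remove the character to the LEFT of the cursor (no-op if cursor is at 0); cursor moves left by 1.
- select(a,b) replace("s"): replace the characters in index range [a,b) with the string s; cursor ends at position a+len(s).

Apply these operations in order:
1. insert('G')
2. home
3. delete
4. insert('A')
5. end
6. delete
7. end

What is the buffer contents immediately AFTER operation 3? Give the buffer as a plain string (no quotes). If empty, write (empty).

After op 1 (insert('G')): buf='GRRKMXDCC' cursor=1
After op 2 (home): buf='GRRKMXDCC' cursor=0
After op 3 (delete): buf='RRKMXDCC' cursor=0

Answer: RRKMXDCC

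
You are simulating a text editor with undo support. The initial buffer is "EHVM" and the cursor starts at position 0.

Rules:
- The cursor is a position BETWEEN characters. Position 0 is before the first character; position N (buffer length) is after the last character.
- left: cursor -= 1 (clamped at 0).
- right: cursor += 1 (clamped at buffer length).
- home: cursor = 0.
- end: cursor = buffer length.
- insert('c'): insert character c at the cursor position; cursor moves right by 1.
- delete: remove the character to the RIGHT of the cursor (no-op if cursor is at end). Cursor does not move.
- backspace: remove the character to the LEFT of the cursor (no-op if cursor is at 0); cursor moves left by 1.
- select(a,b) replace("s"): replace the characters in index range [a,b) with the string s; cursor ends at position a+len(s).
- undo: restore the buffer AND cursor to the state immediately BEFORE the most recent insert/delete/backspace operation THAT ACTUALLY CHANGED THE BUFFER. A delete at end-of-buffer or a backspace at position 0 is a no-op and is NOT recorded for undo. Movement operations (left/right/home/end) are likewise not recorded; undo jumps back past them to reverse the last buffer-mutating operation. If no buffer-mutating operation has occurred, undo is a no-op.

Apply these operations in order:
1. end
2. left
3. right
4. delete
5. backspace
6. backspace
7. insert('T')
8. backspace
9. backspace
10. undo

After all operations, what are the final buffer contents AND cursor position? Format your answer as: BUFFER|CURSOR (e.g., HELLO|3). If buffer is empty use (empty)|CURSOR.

Answer: EH|2

Derivation:
After op 1 (end): buf='EHVM' cursor=4
After op 2 (left): buf='EHVM' cursor=3
After op 3 (right): buf='EHVM' cursor=4
After op 4 (delete): buf='EHVM' cursor=4
After op 5 (backspace): buf='EHV' cursor=3
After op 6 (backspace): buf='EH' cursor=2
After op 7 (insert('T')): buf='EHT' cursor=3
After op 8 (backspace): buf='EH' cursor=2
After op 9 (backspace): buf='E' cursor=1
After op 10 (undo): buf='EH' cursor=2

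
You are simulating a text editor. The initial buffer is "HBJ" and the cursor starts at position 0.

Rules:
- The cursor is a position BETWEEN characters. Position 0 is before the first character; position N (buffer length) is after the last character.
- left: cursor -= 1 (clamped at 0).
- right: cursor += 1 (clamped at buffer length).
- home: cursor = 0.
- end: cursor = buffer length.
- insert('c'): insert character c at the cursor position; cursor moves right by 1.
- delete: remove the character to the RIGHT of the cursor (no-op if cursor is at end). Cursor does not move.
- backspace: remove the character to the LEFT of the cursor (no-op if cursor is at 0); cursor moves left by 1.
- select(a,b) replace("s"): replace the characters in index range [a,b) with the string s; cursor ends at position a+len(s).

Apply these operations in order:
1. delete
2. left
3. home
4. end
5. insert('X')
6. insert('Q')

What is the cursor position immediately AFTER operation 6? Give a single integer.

Answer: 4

Derivation:
After op 1 (delete): buf='BJ' cursor=0
After op 2 (left): buf='BJ' cursor=0
After op 3 (home): buf='BJ' cursor=0
After op 4 (end): buf='BJ' cursor=2
After op 5 (insert('X')): buf='BJX' cursor=3
After op 6 (insert('Q')): buf='BJXQ' cursor=4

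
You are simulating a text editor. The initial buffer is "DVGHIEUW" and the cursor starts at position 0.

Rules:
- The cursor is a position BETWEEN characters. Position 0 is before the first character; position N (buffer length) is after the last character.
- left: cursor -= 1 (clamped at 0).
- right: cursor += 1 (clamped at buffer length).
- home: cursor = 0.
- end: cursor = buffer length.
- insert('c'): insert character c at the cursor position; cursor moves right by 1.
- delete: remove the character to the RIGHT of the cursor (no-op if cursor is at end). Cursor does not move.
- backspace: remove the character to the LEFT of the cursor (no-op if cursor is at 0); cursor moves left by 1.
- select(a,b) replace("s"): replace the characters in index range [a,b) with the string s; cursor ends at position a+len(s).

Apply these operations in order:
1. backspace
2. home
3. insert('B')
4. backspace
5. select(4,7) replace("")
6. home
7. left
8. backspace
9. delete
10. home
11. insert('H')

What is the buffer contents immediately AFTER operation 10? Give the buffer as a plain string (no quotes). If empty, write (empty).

Answer: VGHW

Derivation:
After op 1 (backspace): buf='DVGHIEUW' cursor=0
After op 2 (home): buf='DVGHIEUW' cursor=0
After op 3 (insert('B')): buf='BDVGHIEUW' cursor=1
After op 4 (backspace): buf='DVGHIEUW' cursor=0
After op 5 (select(4,7) replace("")): buf='DVGHW' cursor=4
After op 6 (home): buf='DVGHW' cursor=0
After op 7 (left): buf='DVGHW' cursor=0
After op 8 (backspace): buf='DVGHW' cursor=0
After op 9 (delete): buf='VGHW' cursor=0
After op 10 (home): buf='VGHW' cursor=0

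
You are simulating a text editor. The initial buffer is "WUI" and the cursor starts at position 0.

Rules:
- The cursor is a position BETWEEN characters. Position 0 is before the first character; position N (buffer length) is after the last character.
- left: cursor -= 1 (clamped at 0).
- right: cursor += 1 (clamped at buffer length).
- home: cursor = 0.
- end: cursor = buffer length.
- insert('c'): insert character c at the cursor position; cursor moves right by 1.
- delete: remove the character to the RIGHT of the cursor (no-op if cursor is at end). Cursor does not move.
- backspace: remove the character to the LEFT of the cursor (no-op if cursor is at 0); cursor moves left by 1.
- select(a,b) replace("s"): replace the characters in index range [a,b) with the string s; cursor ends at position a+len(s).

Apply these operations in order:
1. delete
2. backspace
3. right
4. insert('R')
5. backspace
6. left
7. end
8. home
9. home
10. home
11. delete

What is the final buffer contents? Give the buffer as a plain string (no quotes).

After op 1 (delete): buf='UI' cursor=0
After op 2 (backspace): buf='UI' cursor=0
After op 3 (right): buf='UI' cursor=1
After op 4 (insert('R')): buf='URI' cursor=2
After op 5 (backspace): buf='UI' cursor=1
After op 6 (left): buf='UI' cursor=0
After op 7 (end): buf='UI' cursor=2
After op 8 (home): buf='UI' cursor=0
After op 9 (home): buf='UI' cursor=0
After op 10 (home): buf='UI' cursor=0
After op 11 (delete): buf='I' cursor=0

Answer: I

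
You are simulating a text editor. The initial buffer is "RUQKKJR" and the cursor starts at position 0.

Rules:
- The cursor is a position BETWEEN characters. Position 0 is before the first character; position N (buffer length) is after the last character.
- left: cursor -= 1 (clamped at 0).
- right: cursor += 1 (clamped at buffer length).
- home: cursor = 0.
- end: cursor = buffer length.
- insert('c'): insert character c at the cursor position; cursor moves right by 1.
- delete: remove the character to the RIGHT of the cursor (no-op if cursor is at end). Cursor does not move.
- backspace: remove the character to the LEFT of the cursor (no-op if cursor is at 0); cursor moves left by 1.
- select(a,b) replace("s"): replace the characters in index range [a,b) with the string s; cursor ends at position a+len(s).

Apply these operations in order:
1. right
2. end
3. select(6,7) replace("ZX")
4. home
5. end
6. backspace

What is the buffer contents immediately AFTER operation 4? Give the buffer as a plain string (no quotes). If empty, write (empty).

After op 1 (right): buf='RUQKKJR' cursor=1
After op 2 (end): buf='RUQKKJR' cursor=7
After op 3 (select(6,7) replace("ZX")): buf='RUQKKJZX' cursor=8
After op 4 (home): buf='RUQKKJZX' cursor=0

Answer: RUQKKJZX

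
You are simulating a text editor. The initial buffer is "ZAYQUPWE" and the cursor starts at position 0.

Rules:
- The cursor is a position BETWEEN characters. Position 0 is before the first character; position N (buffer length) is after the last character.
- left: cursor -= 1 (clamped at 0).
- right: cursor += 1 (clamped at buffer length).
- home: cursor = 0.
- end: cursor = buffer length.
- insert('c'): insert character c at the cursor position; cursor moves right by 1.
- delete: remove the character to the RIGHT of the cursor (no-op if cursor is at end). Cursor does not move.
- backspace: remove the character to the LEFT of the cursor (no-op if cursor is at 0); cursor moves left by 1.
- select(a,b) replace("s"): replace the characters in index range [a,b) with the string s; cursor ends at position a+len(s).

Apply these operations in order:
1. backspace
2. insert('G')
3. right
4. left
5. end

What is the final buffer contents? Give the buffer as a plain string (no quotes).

Answer: GZAYQUPWE

Derivation:
After op 1 (backspace): buf='ZAYQUPWE' cursor=0
After op 2 (insert('G')): buf='GZAYQUPWE' cursor=1
After op 3 (right): buf='GZAYQUPWE' cursor=2
After op 4 (left): buf='GZAYQUPWE' cursor=1
After op 5 (end): buf='GZAYQUPWE' cursor=9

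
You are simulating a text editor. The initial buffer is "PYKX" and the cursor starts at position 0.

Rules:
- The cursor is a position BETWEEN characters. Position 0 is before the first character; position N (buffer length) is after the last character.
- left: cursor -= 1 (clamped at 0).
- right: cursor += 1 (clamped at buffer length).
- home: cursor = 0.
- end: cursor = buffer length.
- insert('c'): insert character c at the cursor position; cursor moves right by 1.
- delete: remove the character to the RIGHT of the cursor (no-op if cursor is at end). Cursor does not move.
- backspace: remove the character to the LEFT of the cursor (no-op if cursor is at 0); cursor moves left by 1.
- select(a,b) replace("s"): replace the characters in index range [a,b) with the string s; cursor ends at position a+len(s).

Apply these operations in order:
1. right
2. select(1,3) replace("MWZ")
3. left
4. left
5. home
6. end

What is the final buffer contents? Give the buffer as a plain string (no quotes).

Answer: PMWZX

Derivation:
After op 1 (right): buf='PYKX' cursor=1
After op 2 (select(1,3) replace("MWZ")): buf='PMWZX' cursor=4
After op 3 (left): buf='PMWZX' cursor=3
After op 4 (left): buf='PMWZX' cursor=2
After op 5 (home): buf='PMWZX' cursor=0
After op 6 (end): buf='PMWZX' cursor=5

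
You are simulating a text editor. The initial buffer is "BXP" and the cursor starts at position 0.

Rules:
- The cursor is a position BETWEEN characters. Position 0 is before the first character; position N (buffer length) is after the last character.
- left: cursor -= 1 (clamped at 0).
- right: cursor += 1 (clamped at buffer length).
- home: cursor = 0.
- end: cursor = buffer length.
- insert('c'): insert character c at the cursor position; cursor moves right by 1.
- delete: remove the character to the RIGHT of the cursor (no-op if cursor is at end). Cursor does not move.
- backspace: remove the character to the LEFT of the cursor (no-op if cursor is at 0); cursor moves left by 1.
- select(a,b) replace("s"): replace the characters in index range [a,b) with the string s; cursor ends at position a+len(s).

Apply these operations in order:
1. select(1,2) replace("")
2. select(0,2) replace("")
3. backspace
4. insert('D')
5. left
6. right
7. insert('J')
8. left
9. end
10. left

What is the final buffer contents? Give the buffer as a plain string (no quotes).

Answer: DJ

Derivation:
After op 1 (select(1,2) replace("")): buf='BP' cursor=1
After op 2 (select(0,2) replace("")): buf='(empty)' cursor=0
After op 3 (backspace): buf='(empty)' cursor=0
After op 4 (insert('D')): buf='D' cursor=1
After op 5 (left): buf='D' cursor=0
After op 6 (right): buf='D' cursor=1
After op 7 (insert('J')): buf='DJ' cursor=2
After op 8 (left): buf='DJ' cursor=1
After op 9 (end): buf='DJ' cursor=2
After op 10 (left): buf='DJ' cursor=1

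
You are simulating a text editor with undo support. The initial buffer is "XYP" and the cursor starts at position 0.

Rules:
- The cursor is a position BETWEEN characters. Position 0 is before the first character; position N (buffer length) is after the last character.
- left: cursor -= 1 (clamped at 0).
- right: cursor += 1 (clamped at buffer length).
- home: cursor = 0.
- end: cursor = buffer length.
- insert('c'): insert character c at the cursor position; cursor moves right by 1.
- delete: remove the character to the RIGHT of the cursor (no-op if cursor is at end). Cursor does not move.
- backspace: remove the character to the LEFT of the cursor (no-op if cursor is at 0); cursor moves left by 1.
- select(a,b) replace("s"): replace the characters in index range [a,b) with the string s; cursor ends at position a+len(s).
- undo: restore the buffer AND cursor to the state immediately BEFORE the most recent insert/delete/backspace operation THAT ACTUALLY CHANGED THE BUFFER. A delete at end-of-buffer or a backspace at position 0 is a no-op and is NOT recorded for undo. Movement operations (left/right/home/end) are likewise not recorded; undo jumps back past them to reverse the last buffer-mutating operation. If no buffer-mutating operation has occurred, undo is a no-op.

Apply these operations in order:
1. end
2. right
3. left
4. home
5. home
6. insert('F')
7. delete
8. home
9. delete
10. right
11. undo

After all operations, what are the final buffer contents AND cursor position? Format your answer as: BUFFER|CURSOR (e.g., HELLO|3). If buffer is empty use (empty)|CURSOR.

Answer: FYP|0

Derivation:
After op 1 (end): buf='XYP' cursor=3
After op 2 (right): buf='XYP' cursor=3
After op 3 (left): buf='XYP' cursor=2
After op 4 (home): buf='XYP' cursor=0
After op 5 (home): buf='XYP' cursor=0
After op 6 (insert('F')): buf='FXYP' cursor=1
After op 7 (delete): buf='FYP' cursor=1
After op 8 (home): buf='FYP' cursor=0
After op 9 (delete): buf='YP' cursor=0
After op 10 (right): buf='YP' cursor=1
After op 11 (undo): buf='FYP' cursor=0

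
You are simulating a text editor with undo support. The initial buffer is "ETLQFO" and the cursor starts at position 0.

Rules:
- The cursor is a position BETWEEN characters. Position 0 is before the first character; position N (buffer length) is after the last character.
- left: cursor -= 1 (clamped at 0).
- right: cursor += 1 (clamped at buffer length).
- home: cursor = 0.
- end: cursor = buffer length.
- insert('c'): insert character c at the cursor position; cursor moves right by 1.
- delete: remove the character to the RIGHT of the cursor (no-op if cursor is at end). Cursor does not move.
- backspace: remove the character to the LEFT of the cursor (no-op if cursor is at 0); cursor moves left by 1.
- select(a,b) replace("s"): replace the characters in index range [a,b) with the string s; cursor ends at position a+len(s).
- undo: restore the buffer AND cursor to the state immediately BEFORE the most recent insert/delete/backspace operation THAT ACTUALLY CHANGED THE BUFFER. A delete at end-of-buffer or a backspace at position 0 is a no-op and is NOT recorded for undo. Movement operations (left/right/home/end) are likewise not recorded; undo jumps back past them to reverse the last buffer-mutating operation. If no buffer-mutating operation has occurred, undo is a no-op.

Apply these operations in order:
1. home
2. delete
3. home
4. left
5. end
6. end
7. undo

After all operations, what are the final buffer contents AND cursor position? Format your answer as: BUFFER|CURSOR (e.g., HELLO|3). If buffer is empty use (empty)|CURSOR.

Answer: ETLQFO|0

Derivation:
After op 1 (home): buf='ETLQFO' cursor=0
After op 2 (delete): buf='TLQFO' cursor=0
After op 3 (home): buf='TLQFO' cursor=0
After op 4 (left): buf='TLQFO' cursor=0
After op 5 (end): buf='TLQFO' cursor=5
After op 6 (end): buf='TLQFO' cursor=5
After op 7 (undo): buf='ETLQFO' cursor=0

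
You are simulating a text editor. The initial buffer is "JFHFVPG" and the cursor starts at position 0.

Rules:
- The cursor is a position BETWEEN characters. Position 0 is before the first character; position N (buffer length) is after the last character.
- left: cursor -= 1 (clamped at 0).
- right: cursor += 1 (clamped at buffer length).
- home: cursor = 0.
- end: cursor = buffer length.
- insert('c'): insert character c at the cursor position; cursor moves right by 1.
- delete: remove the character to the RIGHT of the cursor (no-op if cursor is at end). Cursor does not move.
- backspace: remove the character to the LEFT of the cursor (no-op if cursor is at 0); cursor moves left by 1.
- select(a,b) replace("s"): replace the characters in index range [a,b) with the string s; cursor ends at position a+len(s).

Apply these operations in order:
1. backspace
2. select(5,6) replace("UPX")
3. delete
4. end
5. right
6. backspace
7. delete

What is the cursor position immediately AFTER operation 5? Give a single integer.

Answer: 8

Derivation:
After op 1 (backspace): buf='JFHFVPG' cursor=0
After op 2 (select(5,6) replace("UPX")): buf='JFHFVUPXG' cursor=8
After op 3 (delete): buf='JFHFVUPX' cursor=8
After op 4 (end): buf='JFHFVUPX' cursor=8
After op 5 (right): buf='JFHFVUPX' cursor=8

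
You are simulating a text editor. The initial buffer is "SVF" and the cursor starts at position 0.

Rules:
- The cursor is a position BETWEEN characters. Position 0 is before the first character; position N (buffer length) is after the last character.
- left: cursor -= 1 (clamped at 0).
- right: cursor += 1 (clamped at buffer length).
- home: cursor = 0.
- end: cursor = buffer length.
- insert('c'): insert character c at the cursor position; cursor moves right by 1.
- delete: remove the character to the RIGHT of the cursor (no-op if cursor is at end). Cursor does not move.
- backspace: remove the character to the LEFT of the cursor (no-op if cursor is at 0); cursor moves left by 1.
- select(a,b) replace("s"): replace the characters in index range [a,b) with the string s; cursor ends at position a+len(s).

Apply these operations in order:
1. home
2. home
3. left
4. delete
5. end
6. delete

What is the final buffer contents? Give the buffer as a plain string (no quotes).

After op 1 (home): buf='SVF' cursor=0
After op 2 (home): buf='SVF' cursor=0
After op 3 (left): buf='SVF' cursor=0
After op 4 (delete): buf='VF' cursor=0
After op 5 (end): buf='VF' cursor=2
After op 6 (delete): buf='VF' cursor=2

Answer: VF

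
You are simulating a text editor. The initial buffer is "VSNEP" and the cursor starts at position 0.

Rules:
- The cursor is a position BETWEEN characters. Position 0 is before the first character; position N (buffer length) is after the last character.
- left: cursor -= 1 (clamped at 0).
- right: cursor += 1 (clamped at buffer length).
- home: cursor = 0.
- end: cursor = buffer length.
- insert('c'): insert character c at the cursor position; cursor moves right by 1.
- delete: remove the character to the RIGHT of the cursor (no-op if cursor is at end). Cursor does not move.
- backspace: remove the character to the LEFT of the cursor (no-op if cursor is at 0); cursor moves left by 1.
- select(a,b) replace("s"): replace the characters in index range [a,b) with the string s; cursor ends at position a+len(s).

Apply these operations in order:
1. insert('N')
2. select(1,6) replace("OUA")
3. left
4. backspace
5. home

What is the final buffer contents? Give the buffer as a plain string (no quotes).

After op 1 (insert('N')): buf='NVSNEP' cursor=1
After op 2 (select(1,6) replace("OUA")): buf='NOUA' cursor=4
After op 3 (left): buf='NOUA' cursor=3
After op 4 (backspace): buf='NOA' cursor=2
After op 5 (home): buf='NOA' cursor=0

Answer: NOA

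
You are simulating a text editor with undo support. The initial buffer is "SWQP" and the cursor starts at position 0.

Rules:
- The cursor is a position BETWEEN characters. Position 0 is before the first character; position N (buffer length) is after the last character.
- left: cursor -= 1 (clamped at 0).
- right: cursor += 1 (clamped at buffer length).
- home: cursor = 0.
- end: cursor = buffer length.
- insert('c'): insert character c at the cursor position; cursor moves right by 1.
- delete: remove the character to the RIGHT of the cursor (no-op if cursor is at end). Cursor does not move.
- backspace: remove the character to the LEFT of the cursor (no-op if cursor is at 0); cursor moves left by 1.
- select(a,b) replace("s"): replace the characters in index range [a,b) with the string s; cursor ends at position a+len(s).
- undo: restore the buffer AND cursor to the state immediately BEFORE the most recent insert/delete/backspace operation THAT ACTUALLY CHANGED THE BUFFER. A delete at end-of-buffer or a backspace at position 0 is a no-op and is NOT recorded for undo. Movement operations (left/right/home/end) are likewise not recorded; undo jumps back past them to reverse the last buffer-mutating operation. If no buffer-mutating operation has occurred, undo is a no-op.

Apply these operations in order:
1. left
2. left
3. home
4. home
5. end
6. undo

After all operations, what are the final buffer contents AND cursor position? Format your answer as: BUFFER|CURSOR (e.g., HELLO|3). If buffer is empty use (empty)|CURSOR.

Answer: SWQP|4

Derivation:
After op 1 (left): buf='SWQP' cursor=0
After op 2 (left): buf='SWQP' cursor=0
After op 3 (home): buf='SWQP' cursor=0
After op 4 (home): buf='SWQP' cursor=0
After op 5 (end): buf='SWQP' cursor=4
After op 6 (undo): buf='SWQP' cursor=4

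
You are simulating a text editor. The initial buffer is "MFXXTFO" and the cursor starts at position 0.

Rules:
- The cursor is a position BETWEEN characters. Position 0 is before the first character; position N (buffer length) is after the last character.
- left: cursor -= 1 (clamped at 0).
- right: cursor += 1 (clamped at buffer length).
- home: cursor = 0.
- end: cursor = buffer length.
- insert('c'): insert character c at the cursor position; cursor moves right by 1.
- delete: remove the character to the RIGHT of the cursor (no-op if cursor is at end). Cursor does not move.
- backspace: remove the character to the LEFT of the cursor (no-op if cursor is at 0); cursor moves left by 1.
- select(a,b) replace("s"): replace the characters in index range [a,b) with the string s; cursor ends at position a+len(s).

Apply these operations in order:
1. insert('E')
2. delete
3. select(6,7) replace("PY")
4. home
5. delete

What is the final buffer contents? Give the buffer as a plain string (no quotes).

Answer: FXXTFPY

Derivation:
After op 1 (insert('E')): buf='EMFXXTFO' cursor=1
After op 2 (delete): buf='EFXXTFO' cursor=1
After op 3 (select(6,7) replace("PY")): buf='EFXXTFPY' cursor=8
After op 4 (home): buf='EFXXTFPY' cursor=0
After op 5 (delete): buf='FXXTFPY' cursor=0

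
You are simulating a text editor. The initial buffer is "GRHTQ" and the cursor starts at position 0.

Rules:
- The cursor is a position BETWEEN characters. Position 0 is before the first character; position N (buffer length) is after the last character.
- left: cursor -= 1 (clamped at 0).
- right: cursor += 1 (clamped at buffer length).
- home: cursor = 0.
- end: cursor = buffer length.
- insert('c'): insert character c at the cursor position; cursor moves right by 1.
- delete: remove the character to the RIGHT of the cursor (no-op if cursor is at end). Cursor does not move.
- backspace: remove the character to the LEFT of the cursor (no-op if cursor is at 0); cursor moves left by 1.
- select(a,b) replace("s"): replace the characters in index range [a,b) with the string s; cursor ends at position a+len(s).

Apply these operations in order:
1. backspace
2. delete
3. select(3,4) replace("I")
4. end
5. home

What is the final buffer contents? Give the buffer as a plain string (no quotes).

Answer: RHTI

Derivation:
After op 1 (backspace): buf='GRHTQ' cursor=0
After op 2 (delete): buf='RHTQ' cursor=0
After op 3 (select(3,4) replace("I")): buf='RHTI' cursor=4
After op 4 (end): buf='RHTI' cursor=4
After op 5 (home): buf='RHTI' cursor=0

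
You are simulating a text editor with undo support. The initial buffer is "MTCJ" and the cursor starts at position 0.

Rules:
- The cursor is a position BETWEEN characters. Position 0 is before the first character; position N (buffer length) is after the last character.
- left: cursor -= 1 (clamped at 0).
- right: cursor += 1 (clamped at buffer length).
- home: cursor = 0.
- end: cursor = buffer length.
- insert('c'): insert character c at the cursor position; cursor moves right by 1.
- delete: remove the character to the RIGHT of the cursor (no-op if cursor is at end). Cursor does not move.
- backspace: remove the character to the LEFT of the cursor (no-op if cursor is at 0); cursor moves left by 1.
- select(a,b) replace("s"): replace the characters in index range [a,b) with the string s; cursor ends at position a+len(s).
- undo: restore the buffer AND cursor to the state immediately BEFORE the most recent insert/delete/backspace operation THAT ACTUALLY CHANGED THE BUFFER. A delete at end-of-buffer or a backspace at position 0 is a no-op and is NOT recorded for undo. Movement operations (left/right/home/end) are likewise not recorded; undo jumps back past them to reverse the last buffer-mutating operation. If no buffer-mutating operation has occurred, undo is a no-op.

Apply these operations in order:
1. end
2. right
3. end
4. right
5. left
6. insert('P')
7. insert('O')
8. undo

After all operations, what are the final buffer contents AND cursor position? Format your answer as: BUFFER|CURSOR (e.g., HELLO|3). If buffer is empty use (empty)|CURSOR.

After op 1 (end): buf='MTCJ' cursor=4
After op 2 (right): buf='MTCJ' cursor=4
After op 3 (end): buf='MTCJ' cursor=4
After op 4 (right): buf='MTCJ' cursor=4
After op 5 (left): buf='MTCJ' cursor=3
After op 6 (insert('P')): buf='MTCPJ' cursor=4
After op 7 (insert('O')): buf='MTCPOJ' cursor=5
After op 8 (undo): buf='MTCPJ' cursor=4

Answer: MTCPJ|4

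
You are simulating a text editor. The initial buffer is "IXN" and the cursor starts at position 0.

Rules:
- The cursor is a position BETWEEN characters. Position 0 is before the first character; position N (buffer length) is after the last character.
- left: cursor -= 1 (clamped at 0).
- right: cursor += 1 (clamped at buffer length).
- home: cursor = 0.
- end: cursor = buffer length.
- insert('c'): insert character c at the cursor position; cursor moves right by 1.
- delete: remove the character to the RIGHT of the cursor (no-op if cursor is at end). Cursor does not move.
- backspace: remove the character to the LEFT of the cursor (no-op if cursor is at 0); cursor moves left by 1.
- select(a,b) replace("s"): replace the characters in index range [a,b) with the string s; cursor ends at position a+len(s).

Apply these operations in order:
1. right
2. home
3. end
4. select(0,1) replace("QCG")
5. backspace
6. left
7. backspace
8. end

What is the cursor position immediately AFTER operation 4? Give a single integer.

Answer: 3

Derivation:
After op 1 (right): buf='IXN' cursor=1
After op 2 (home): buf='IXN' cursor=0
After op 3 (end): buf='IXN' cursor=3
After op 4 (select(0,1) replace("QCG")): buf='QCGXN' cursor=3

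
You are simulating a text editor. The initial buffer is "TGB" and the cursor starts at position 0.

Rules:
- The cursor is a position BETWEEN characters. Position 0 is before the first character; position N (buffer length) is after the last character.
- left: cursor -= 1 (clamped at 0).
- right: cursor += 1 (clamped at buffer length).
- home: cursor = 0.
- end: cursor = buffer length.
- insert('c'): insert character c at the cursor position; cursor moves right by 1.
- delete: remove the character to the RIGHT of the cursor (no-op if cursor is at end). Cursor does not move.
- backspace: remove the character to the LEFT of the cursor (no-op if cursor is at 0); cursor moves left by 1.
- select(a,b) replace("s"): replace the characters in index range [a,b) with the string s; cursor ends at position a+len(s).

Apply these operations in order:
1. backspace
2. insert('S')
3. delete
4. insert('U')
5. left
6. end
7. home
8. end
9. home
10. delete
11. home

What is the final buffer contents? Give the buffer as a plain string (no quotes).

Answer: UGB

Derivation:
After op 1 (backspace): buf='TGB' cursor=0
After op 2 (insert('S')): buf='STGB' cursor=1
After op 3 (delete): buf='SGB' cursor=1
After op 4 (insert('U')): buf='SUGB' cursor=2
After op 5 (left): buf='SUGB' cursor=1
After op 6 (end): buf='SUGB' cursor=4
After op 7 (home): buf='SUGB' cursor=0
After op 8 (end): buf='SUGB' cursor=4
After op 9 (home): buf='SUGB' cursor=0
After op 10 (delete): buf='UGB' cursor=0
After op 11 (home): buf='UGB' cursor=0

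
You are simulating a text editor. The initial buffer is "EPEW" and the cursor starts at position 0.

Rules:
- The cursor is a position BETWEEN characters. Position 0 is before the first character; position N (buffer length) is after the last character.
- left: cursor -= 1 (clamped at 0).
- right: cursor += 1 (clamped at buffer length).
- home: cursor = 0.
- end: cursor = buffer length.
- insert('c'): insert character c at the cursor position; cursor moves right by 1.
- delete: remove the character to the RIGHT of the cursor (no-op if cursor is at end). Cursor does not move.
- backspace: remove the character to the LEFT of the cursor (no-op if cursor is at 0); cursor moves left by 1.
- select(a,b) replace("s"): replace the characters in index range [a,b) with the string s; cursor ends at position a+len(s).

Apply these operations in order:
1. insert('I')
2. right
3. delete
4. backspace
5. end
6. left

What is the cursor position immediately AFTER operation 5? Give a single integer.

Answer: 3

Derivation:
After op 1 (insert('I')): buf='IEPEW' cursor=1
After op 2 (right): buf='IEPEW' cursor=2
After op 3 (delete): buf='IEEW' cursor=2
After op 4 (backspace): buf='IEW' cursor=1
After op 5 (end): buf='IEW' cursor=3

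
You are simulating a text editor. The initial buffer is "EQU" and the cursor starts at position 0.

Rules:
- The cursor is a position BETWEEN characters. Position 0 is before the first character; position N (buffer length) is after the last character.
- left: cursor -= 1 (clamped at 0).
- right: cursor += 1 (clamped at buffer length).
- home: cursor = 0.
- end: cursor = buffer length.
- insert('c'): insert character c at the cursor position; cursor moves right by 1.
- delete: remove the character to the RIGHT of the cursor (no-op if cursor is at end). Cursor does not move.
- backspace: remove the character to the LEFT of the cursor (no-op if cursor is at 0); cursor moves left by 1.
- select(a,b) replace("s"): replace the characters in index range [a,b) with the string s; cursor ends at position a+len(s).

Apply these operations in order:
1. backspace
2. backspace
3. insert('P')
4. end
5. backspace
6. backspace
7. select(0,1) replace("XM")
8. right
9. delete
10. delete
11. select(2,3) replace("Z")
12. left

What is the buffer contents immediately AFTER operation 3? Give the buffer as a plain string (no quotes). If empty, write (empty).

After op 1 (backspace): buf='EQU' cursor=0
After op 2 (backspace): buf='EQU' cursor=0
After op 3 (insert('P')): buf='PEQU' cursor=1

Answer: PEQU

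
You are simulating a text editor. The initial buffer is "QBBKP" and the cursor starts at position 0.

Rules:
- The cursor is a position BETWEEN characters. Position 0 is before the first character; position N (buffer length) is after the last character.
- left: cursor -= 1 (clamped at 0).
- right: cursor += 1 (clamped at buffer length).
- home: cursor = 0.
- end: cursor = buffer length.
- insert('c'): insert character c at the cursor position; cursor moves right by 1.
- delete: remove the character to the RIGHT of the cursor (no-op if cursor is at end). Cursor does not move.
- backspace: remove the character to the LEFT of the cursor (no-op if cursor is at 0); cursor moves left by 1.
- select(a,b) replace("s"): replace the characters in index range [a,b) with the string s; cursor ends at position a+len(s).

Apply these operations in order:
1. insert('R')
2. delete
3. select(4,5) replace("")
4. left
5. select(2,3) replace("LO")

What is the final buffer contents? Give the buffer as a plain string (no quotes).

Answer: RBLOK

Derivation:
After op 1 (insert('R')): buf='RQBBKP' cursor=1
After op 2 (delete): buf='RBBKP' cursor=1
After op 3 (select(4,5) replace("")): buf='RBBK' cursor=4
After op 4 (left): buf='RBBK' cursor=3
After op 5 (select(2,3) replace("LO")): buf='RBLOK' cursor=4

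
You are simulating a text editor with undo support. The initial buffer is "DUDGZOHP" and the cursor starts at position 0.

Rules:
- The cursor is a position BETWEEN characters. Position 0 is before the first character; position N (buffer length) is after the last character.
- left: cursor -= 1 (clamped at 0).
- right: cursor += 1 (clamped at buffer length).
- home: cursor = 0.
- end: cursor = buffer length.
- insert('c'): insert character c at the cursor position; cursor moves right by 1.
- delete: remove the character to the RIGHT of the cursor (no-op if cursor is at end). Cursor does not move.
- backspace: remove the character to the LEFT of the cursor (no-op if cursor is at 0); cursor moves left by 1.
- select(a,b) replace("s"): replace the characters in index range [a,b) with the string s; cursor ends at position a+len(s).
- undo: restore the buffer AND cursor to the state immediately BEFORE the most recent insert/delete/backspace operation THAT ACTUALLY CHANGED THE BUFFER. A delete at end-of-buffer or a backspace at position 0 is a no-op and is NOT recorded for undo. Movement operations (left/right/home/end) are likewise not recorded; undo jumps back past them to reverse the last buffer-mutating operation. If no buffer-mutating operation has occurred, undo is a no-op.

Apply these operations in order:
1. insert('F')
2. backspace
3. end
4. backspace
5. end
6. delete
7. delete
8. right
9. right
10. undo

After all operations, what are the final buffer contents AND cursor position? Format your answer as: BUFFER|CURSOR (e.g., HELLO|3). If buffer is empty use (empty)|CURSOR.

Answer: DUDGZOHP|8

Derivation:
After op 1 (insert('F')): buf='FDUDGZOHP' cursor=1
After op 2 (backspace): buf='DUDGZOHP' cursor=0
After op 3 (end): buf='DUDGZOHP' cursor=8
After op 4 (backspace): buf='DUDGZOH' cursor=7
After op 5 (end): buf='DUDGZOH' cursor=7
After op 6 (delete): buf='DUDGZOH' cursor=7
After op 7 (delete): buf='DUDGZOH' cursor=7
After op 8 (right): buf='DUDGZOH' cursor=7
After op 9 (right): buf='DUDGZOH' cursor=7
After op 10 (undo): buf='DUDGZOHP' cursor=8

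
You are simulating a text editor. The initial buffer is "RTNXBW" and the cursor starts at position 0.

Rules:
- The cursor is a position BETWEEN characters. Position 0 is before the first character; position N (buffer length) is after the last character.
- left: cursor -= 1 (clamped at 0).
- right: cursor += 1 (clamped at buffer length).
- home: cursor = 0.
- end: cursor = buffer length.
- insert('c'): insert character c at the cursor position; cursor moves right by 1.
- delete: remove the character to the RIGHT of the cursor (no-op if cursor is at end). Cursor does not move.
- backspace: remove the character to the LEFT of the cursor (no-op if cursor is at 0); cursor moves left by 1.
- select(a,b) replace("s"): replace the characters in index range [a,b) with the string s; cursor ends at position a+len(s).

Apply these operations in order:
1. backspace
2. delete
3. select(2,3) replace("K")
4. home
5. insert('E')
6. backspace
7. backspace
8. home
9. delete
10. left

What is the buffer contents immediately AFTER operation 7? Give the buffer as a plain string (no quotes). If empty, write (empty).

Answer: TNKBW

Derivation:
After op 1 (backspace): buf='RTNXBW' cursor=0
After op 2 (delete): buf='TNXBW' cursor=0
After op 3 (select(2,3) replace("K")): buf='TNKBW' cursor=3
After op 4 (home): buf='TNKBW' cursor=0
After op 5 (insert('E')): buf='ETNKBW' cursor=1
After op 6 (backspace): buf='TNKBW' cursor=0
After op 7 (backspace): buf='TNKBW' cursor=0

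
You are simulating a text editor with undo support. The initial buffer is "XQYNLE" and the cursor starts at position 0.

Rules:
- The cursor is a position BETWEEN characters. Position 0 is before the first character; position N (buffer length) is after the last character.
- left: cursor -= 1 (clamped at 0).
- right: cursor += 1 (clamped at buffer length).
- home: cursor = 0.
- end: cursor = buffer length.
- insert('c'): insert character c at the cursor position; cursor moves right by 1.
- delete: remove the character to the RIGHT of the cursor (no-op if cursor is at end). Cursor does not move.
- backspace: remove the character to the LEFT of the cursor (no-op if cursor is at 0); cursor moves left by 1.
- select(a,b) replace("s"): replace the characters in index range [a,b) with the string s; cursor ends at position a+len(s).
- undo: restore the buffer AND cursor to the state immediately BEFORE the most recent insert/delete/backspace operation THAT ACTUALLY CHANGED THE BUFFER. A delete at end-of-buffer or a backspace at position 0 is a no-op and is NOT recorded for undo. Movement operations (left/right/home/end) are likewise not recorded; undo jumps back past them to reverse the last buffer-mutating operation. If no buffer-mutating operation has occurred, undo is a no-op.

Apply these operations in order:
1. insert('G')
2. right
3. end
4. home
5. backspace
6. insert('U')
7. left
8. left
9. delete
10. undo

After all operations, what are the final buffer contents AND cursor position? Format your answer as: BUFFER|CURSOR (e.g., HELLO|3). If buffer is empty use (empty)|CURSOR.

After op 1 (insert('G')): buf='GXQYNLE' cursor=1
After op 2 (right): buf='GXQYNLE' cursor=2
After op 3 (end): buf='GXQYNLE' cursor=7
After op 4 (home): buf='GXQYNLE' cursor=0
After op 5 (backspace): buf='GXQYNLE' cursor=0
After op 6 (insert('U')): buf='UGXQYNLE' cursor=1
After op 7 (left): buf='UGXQYNLE' cursor=0
After op 8 (left): buf='UGXQYNLE' cursor=0
After op 9 (delete): buf='GXQYNLE' cursor=0
After op 10 (undo): buf='UGXQYNLE' cursor=0

Answer: UGXQYNLE|0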